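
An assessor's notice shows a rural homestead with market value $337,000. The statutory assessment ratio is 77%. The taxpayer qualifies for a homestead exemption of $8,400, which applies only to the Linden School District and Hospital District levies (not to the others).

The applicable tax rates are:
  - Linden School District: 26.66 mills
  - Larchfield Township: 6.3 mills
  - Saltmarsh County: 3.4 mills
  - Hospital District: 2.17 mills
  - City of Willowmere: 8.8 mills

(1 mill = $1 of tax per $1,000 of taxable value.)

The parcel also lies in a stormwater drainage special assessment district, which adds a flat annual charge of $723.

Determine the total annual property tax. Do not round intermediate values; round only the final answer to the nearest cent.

$12,762.49

Assessed value = $337,000 × 0.77 = $259,490
Linden School District: ($259,490 − $8,400) × 0.02666 = $251,090 × 0.02666 = $6,694.0594
Larchfield Township: $259,490 × 0.0063 = $1,634.787
Saltmarsh County: $259,490 × 0.0034 = $882.266
Hospital District: ($259,490 − $8,400) × 0.00217 = $251,090 × 0.00217 = $544.8653
City of Willowmere: $259,490 × 0.0088 = $2,283.512
Levies subtotal = $12,039.4897
Total = $12,039.4897 + $723 = $12,762.4897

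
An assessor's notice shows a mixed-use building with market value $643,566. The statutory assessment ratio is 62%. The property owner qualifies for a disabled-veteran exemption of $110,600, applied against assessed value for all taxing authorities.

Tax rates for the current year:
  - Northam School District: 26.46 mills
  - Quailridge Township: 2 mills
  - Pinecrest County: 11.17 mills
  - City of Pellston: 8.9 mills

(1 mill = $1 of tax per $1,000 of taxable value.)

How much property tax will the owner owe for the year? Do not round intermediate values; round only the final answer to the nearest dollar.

$13,997

Assessed value = $643,566 × 0.62 = $399,010.92
Taxable value = $399,010.92 − $110,600 = $288,410.92
Northam School District: $288,410.92 × 0.02646 = $7,631.3529432
Quailridge Township: $288,410.92 × 0.002 = $576.82184
Pinecrest County: $288,410.92 × 0.01117 = $3,221.5499764
City of Pellston: $288,410.92 × 0.0089 = $2,566.857188
Total = $7,631.3529432 + $576.82184 + $3,221.5499764 + $2,566.857188 = $13,996.5819476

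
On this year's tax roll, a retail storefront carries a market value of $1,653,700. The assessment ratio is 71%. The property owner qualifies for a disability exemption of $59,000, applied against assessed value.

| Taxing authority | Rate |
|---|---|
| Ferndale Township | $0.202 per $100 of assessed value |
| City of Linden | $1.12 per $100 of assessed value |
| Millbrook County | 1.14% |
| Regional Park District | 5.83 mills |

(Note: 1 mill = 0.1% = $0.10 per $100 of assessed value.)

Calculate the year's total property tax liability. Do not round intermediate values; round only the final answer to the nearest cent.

$33,955.62

Assessed value = $1,653,700 × 0.71 = $1,174,127
Taxable value = $1,174,127 − $59,000 = $1,115,127
Ferndale Township: $1,115,127 × 0.00202 = $2,252.55654
City of Linden: $1,115,127 × 0.0112 = $12,489.4224
Millbrook County: $1,115,127 × 0.0114 = $12,712.4478
Regional Park District: $1,115,127 × 0.00583 = $6,501.19041
Total = $33,955.61715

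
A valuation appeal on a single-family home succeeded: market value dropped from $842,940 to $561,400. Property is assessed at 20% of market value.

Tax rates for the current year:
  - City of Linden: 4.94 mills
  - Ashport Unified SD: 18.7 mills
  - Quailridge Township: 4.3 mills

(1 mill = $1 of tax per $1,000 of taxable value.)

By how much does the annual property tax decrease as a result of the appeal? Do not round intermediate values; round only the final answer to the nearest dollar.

Old assessed value = $842,940 × 0.2 = $168,588
New assessed value = $561,400 × 0.2 = $112,280
Combined rate = 0.00494 + 0.0187 + 0.0043 = 0.02794
Old tax = $168,588 × 0.02794 = $4,710.34872
New tax = $112,280 × 0.02794 = $3,137.1032
Reduction = $4,710.34872 − $3,137.1032 = $1,573.24552

$1,573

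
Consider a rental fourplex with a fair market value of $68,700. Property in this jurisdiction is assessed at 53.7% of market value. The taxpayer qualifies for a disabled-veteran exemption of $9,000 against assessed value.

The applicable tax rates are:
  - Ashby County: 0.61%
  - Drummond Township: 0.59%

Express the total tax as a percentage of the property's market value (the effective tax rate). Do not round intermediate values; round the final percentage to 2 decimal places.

0.49%

Assessed value = $68,700 × 0.537 = $36,891.9
Taxable value = $36,891.9 − $9,000 = $27,891.9
Ashby County: $27,891.9 × 0.0061 = $170.14059
Drummond Township: $27,891.9 × 0.0059 = $164.56221
Total tax = $334.7028
Effective rate = $334.7028 ÷ $68,700 = 0.49% of market value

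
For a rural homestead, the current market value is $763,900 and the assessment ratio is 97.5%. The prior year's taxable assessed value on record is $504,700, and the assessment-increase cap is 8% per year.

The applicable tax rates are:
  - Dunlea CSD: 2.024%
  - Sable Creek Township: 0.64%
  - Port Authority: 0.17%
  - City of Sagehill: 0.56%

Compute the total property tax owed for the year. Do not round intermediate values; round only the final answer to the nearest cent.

$18,499.88

Uncapped assessed value = $763,900 × 0.975 = $744,802.5
Cap limit = $504,700 × 1.08 = $545,076
Taxable assessed value = min($744,802.5, $545,076) = $545,076 (cap binds)
Dunlea CSD: $545,076 × 0.02024 = $11,032.33824
Sable Creek Township: $545,076 × 0.0064 = $3,488.4864
Port Authority: $545,076 × 0.0017 = $926.6292
City of Sagehill: $545,076 × 0.0056 = $3,052.4256
Total = $18,499.87944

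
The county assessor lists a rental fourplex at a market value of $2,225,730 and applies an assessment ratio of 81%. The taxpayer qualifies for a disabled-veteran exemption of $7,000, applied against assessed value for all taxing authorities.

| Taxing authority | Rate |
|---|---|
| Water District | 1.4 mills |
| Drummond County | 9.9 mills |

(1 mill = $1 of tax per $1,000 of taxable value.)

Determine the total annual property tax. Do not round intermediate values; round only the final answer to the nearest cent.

Assessed value = $2,225,730 × 0.81 = $1,802,841.3
Taxable value = $1,802,841.3 − $7,000 = $1,795,841.3
Water District: $1,795,841.3 × 0.0014 = $2,514.17782
Drummond County: $1,795,841.3 × 0.0099 = $17,778.82887
Total = $2,514.17782 + $17,778.82887 = $20,293.00669

$20,293.01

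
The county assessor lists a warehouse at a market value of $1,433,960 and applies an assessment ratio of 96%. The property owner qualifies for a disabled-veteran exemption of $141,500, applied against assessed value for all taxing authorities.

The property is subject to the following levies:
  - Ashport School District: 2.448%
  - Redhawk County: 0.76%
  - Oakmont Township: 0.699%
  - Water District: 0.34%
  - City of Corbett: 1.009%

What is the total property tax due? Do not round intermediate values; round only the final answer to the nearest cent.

$64,916.94

Assessed value = $1,433,960 × 0.96 = $1,376,601.6
Taxable value = $1,376,601.6 − $141,500 = $1,235,101.6
Ashport School District: $1,235,101.6 × 0.02448 = $30,235.287168
Redhawk County: $1,235,101.6 × 0.0076 = $9,386.77216
Oakmont Township: $1,235,101.6 × 0.00699 = $8,633.360184
Water District: $1,235,101.6 × 0.0034 = $4,199.34544
City of Corbett: $1,235,101.6 × 0.01009 = $12,462.175144
Total = $30,235.287168 + $9,386.77216 + $8,633.360184 + $4,199.34544 + $12,462.175144 = $64,916.940096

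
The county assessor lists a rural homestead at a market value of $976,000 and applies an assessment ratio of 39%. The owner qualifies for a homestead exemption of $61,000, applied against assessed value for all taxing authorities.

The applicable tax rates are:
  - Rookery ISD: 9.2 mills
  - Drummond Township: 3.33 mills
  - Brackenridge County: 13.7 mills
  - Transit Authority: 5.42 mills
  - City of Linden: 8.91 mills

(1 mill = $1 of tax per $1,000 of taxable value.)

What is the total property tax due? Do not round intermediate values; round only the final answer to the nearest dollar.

Assessed value = $976,000 × 0.39 = $380,640
Taxable value = $380,640 − $61,000 = $319,640
Rookery ISD: $319,640 × 0.0092 = $2,940.688
Drummond Township: $319,640 × 0.00333 = $1,064.4012
Brackenridge County: $319,640 × 0.0137 = $4,379.068
Transit Authority: $319,640 × 0.00542 = $1,732.4488
City of Linden: $319,640 × 0.00891 = $2,847.9924
Total = $2,940.688 + $1,064.4012 + $4,379.068 + $1,732.4488 + $2,847.9924 = $12,964.5984

$12,965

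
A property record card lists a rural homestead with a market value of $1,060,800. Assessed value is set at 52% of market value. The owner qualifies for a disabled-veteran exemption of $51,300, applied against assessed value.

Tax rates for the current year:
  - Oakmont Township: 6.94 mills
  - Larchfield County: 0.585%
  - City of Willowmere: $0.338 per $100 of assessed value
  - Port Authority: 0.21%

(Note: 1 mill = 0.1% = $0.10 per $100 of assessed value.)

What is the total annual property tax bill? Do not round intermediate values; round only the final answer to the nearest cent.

Assessed value = $1,060,800 × 0.52 = $551,616
Taxable value = $551,616 − $51,300 = $500,316
Oakmont Township: $500,316 × 0.00694 = $3,472.19304
Larchfield County: $500,316 × 0.00585 = $2,926.8486
City of Willowmere: $500,316 × 0.00338 = $1,691.06808
Port Authority: $500,316 × 0.0021 = $1,050.6636
Total = $9,140.77332

$9,140.77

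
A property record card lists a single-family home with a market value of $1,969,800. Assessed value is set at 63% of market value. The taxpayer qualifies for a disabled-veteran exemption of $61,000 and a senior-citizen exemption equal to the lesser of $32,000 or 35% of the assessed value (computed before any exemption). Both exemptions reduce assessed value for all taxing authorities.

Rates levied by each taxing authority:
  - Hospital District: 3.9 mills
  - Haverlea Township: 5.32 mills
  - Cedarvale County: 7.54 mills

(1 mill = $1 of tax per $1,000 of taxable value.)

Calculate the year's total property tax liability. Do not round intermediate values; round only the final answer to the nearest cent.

$19,240.04

Assessed value = $1,969,800 × 0.63 = $1,240,974
Senior-citizen exemption = min($32,000, 35% × $1,240,974) = min($32,000, $434,340.9) = $32,000 (dollar cap binds)
Taxable value = $1,240,974 − $61,000 − $32,000 = $1,147,974
Hospital District: $1,147,974 × 0.0039 = $4,477.0986
Haverlea Township: $1,147,974 × 0.00532 = $6,107.22168
Cedarvale County: $1,147,974 × 0.00754 = $8,655.72396
Total = $19,240.04424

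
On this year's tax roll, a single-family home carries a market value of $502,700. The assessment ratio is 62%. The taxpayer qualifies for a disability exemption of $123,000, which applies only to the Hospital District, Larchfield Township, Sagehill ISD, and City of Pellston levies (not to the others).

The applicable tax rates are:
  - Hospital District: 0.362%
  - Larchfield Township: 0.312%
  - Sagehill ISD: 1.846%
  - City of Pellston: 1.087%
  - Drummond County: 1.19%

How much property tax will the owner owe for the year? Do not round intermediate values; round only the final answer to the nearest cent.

$10,514.39

Assessed value = $502,700 × 0.62 = $311,674
Hospital District: ($311,674 − $123,000) × 0.00362 = $188,674 × 0.00362 = $682.99988
Larchfield Township: ($311,674 − $123,000) × 0.00312 = $188,674 × 0.00312 = $588.66288
Sagehill ISD: ($311,674 − $123,000) × 0.01846 = $188,674 × 0.01846 = $3,482.92204
City of Pellston: ($311,674 − $123,000) × 0.01087 = $188,674 × 0.01087 = $2,050.88638
Drummond County: $311,674 × 0.0119 = $3,708.9206
Total = $10,514.39178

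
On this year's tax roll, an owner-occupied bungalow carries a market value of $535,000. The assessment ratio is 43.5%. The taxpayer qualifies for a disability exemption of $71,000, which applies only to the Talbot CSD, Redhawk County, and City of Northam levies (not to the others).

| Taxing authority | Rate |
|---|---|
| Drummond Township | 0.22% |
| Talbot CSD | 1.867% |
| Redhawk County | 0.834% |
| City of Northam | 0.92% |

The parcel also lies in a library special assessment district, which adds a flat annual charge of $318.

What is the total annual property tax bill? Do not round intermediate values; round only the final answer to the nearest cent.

$6,686.06

Assessed value = $535,000 × 0.435 = $232,725
Drummond Township: $232,725 × 0.0022 = $511.995
Talbot CSD: ($232,725 − $71,000) × 0.01867 = $161,725 × 0.01867 = $3,019.40575
Redhawk County: ($232,725 − $71,000) × 0.00834 = $161,725 × 0.00834 = $1,348.7865
City of Northam: ($232,725 − $71,000) × 0.0092 = $161,725 × 0.0092 = $1,487.87
Levies subtotal = $6,368.05725
Total = $6,368.05725 + $318 = $6,686.05725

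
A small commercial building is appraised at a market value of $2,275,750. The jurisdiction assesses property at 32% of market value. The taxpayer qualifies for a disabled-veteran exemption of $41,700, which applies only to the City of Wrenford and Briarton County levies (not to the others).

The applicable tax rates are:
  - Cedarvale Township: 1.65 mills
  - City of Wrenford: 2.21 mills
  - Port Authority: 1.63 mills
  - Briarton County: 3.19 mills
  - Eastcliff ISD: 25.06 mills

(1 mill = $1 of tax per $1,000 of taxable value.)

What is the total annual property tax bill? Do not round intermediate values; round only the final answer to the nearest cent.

$24,345.64

Assessed value = $2,275,750 × 0.32 = $728,240
Cedarvale Township: $728,240 × 0.00165 = $1,201.596
City of Wrenford: ($728,240 − $41,700) × 0.00221 = $686,540 × 0.00221 = $1,517.2534
Port Authority: $728,240 × 0.00163 = $1,187.0312
Briarton County: ($728,240 − $41,700) × 0.00319 = $686,540 × 0.00319 = $2,190.0626
Eastcliff ISD: $728,240 × 0.02506 = $18,249.6944
Total = $24,345.6376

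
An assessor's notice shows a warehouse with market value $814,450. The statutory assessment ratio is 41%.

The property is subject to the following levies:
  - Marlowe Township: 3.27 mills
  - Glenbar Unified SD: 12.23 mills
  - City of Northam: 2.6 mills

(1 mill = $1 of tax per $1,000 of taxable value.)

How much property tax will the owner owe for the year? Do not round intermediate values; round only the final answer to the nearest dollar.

$6,044

Assessed value = $814,450 × 0.41 = $333,924.5
Marlowe Township: $333,924.5 × 0.00327 = $1,091.933115
Glenbar Unified SD: $333,924.5 × 0.01223 = $4,083.896635
City of Northam: $333,924.5 × 0.0026 = $868.2037
Total = $1,091.933115 + $4,083.896635 + $868.2037 = $6,044.03345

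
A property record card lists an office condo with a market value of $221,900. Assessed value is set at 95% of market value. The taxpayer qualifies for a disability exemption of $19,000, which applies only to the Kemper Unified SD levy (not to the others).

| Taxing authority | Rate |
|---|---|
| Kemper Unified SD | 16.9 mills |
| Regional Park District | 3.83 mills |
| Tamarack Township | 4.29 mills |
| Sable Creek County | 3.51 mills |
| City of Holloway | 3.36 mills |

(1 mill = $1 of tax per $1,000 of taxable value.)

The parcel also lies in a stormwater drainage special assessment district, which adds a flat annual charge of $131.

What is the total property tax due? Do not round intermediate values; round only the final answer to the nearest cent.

$6,532.47

Assessed value = $221,900 × 0.95 = $210,805
Kemper Unified SD: ($210,805 − $19,000) × 0.0169 = $191,805 × 0.0169 = $3,241.5045
Regional Park District: $210,805 × 0.00383 = $807.38315
Tamarack Township: $210,805 × 0.00429 = $904.35345
Sable Creek County: $210,805 × 0.00351 = $739.92555
City of Holloway: $210,805 × 0.00336 = $708.3048
Levies subtotal = $6,401.47145
Total = $6,401.47145 + $131 = $6,532.47145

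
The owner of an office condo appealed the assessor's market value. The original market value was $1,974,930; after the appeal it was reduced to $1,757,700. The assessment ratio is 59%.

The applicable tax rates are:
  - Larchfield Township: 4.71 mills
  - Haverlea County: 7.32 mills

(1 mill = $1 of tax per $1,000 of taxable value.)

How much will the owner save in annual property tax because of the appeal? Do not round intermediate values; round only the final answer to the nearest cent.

$1,541.83

Old assessed value = $1,974,930 × 0.59 = $1,165,208.7
New assessed value = $1,757,700 × 0.59 = $1,037,043
Combined rate = 0.00471 + 0.00732 = 0.01203
Old tax = $1,165,208.7 × 0.01203 = $14,017.460661
New tax = $1,037,043 × 0.01203 = $12,475.62729
Reduction = $14,017.460661 − $12,475.62729 = $1,541.833371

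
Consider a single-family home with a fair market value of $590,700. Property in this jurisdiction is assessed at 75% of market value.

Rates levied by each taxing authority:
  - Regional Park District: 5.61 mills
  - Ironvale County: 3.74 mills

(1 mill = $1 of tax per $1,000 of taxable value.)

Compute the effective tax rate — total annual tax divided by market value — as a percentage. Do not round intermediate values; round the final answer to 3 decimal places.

0.701%

Assessed value = $590,700 × 0.75 = $443,025
Regional Park District: $443,025 × 0.00561 = $2,485.37025
Ironvale County: $443,025 × 0.00374 = $1,656.9135
Total tax = $4,142.28375
Effective rate = $4,142.28375 ÷ $590,700 = 0.701% of market value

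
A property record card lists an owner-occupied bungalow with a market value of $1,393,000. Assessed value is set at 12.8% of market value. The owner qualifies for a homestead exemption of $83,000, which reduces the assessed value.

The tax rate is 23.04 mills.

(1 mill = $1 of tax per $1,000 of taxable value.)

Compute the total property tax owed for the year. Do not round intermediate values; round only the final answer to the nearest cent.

Assessed value = $1,393,000 × 0.128 = $178,304
Taxable value = $178,304 − $83,000 = $95,304
Tax = $95,304 × 0.02304 = $2,195.80416

$2,195.80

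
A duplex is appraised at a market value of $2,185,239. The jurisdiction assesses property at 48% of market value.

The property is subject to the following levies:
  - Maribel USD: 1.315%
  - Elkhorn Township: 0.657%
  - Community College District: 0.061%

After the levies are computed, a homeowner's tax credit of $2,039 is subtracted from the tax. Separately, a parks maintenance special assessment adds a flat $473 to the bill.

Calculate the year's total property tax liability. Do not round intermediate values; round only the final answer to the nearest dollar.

Assessed value = $2,185,239 × 0.48 = $1,048,914.72
Maribel USD: $1,048,914.72 × 0.01315 = $13,793.228568
Elkhorn Township: $1,048,914.72 × 0.00657 = $6,891.3697104
Community College District: $1,048,914.72 × 0.00061 = $639.8379792
Levies subtotal = $21,324.4362576
After credit = $21,324.4362576 − $2,039 = $19,285.4362576
Total = $19,285.4362576 + $473 = $19,758.4362576

$19,758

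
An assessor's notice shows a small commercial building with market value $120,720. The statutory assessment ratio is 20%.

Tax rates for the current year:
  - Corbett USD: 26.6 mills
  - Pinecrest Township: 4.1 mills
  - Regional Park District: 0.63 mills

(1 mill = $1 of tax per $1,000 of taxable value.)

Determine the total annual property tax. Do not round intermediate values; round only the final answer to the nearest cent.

Assessed value = $120,720 × 0.2 = $24,144
Corbett USD: $24,144 × 0.0266 = $642.2304
Pinecrest Township: $24,144 × 0.0041 = $98.9904
Regional Park District: $24,144 × 0.00063 = $15.21072
Total = $642.2304 + $98.9904 + $15.21072 = $756.43152

$756.43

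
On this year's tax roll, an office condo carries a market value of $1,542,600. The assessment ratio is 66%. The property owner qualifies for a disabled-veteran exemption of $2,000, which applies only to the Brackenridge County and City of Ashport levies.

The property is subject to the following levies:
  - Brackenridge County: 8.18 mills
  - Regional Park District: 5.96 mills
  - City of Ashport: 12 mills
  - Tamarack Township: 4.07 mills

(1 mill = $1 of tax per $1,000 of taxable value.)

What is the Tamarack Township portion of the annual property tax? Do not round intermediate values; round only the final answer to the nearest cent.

$4,143.73

Assessed value = $1,542,600 × 0.66 = $1,018,116
Tamarack Township taxable value = $1,018,116 (exemption does not apply)
Tamarack Township levy = $1,018,116 × 0.00407 = $4,143.73212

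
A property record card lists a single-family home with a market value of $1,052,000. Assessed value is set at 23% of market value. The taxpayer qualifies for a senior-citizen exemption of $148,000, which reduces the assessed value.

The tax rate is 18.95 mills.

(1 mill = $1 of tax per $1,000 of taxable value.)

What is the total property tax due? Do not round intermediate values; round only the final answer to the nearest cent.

$1,780.54

Assessed value = $1,052,000 × 0.23 = $241,960
Taxable value = $241,960 − $148,000 = $93,960
Tax = $93,960 × 0.01895 = $1,780.542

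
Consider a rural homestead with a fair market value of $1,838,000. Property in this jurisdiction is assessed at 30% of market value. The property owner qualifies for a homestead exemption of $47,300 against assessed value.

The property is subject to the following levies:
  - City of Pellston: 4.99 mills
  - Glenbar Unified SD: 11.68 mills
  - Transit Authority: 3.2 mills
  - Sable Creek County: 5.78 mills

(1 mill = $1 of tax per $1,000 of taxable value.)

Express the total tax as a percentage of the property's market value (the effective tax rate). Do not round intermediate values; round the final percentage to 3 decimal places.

0.703%

Assessed value = $1,838,000 × 0.3 = $551,400
Taxable value = $551,400 − $47,300 = $504,100
City of Pellston: $504,100 × 0.00499 = $2,515.459
Glenbar Unified SD: $504,100 × 0.01168 = $5,887.888
Transit Authority: $504,100 × 0.0032 = $1,613.12
Sable Creek County: $504,100 × 0.00578 = $2,913.698
Total tax = $12,930.165
Effective rate = $12,930.165 ÷ $1,838,000 = 0.703% of market value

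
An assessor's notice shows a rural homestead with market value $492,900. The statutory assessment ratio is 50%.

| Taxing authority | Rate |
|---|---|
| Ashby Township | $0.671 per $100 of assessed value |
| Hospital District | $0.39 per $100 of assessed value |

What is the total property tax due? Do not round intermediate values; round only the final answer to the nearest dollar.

$2,615

Assessed value = $492,900 × 0.5 = $246,450
Ashby Township: $246,450 × 0.00671 = $1,653.6795
Hospital District: $246,450 × 0.0039 = $961.155
Total = $1,653.6795 + $961.155 = $2,614.8345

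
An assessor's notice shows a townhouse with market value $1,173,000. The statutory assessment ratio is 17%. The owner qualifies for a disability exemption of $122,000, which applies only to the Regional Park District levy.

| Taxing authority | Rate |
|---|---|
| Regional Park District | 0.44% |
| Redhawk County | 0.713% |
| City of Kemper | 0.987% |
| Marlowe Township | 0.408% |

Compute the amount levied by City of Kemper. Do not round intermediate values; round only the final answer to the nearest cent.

Assessed value = $1,173,000 × 0.17 = $199,410
City of Kemper taxable value = $199,410 (exemption does not apply)
City of Kemper levy = $199,410 × 0.00987 = $1,968.1767

$1,968.18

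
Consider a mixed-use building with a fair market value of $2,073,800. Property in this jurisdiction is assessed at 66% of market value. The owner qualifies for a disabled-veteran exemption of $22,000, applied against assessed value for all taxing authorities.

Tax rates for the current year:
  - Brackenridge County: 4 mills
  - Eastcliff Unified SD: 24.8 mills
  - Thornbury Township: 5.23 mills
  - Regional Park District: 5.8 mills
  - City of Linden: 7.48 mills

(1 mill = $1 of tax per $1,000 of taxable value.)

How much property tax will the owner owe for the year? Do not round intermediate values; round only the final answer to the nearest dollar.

Assessed value = $2,073,800 × 0.66 = $1,368,708
Taxable value = $1,368,708 − $22,000 = $1,346,708
Brackenridge County: $1,346,708 × 0.004 = $5,386.832
Eastcliff Unified SD: $1,346,708 × 0.0248 = $33,398.3584
Thornbury Township: $1,346,708 × 0.00523 = $7,043.28284
Regional Park District: $1,346,708 × 0.0058 = $7,810.9064
City of Linden: $1,346,708 × 0.00748 = $10,073.37584
Total = $5,386.832 + $33,398.3584 + $7,043.28284 + $7,810.9064 + $10,073.37584 = $63,712.75548

$63,713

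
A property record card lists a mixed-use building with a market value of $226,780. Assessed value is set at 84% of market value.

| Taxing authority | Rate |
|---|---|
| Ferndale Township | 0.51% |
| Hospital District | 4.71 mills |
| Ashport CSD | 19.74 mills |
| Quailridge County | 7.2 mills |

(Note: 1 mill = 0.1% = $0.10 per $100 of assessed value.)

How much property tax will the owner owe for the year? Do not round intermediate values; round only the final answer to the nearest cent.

$7,000.70

Assessed value = $226,780 × 0.84 = $190,495.2
Ferndale Township: $190,495.2 × 0.0051 = $971.52552
Hospital District: $190,495.2 × 0.00471 = $897.232392
Ashport CSD: $190,495.2 × 0.01974 = $3,760.375248
Quailridge County: $190,495.2 × 0.0072 = $1,371.56544
Total = $7,000.6986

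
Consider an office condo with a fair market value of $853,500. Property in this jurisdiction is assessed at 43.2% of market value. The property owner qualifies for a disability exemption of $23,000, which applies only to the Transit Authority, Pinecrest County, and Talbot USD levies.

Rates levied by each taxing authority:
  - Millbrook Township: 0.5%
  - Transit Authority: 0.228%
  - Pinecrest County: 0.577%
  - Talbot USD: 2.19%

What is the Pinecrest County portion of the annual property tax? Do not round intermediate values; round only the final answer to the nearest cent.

$1,994.76

Assessed value = $853,500 × 0.432 = $368,712
Pinecrest County taxable value = $368,712 − $23,000 = $345,712
Pinecrest County levy = $345,712 × 0.00577 = $1,994.75824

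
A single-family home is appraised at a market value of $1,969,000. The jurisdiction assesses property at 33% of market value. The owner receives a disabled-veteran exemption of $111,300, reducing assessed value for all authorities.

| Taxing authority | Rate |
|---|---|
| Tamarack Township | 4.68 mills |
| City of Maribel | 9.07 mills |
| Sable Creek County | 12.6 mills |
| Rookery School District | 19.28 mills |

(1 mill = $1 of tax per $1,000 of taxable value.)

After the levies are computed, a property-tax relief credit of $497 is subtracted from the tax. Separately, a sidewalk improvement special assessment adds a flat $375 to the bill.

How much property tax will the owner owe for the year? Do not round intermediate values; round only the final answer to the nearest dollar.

$24,448

Assessed value = $1,969,000 × 0.33 = $649,770
Taxable value = $649,770 − $111,300 = $538,470
Tamarack Township: $538,470 × 0.00468 = $2,520.0396
City of Maribel: $538,470 × 0.00907 = $4,883.9229
Sable Creek County: $538,470 × 0.0126 = $6,784.722
Rookery School District: $538,470 × 0.01928 = $10,381.7016
Levies subtotal = $24,570.3861
After credit = $24,570.3861 − $497 = $24,073.3861
Total = $24,073.3861 + $375 = $24,448.3861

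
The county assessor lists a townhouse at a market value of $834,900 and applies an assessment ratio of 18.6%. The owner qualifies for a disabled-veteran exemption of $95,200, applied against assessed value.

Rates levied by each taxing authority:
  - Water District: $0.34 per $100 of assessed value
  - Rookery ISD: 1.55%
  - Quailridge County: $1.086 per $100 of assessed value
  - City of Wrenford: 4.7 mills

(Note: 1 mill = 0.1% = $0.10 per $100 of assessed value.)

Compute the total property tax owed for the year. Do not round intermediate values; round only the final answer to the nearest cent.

Assessed value = $834,900 × 0.186 = $155,291.4
Taxable value = $155,291.4 − $95,200 = $60,091.4
Water District: $60,091.4 × 0.0034 = $204.31076
Rookery ISD: $60,091.4 × 0.0155 = $931.4167
Quailridge County: $60,091.4 × 0.01086 = $652.592604
City of Wrenford: $60,091.4 × 0.0047 = $282.42958
Total = $2,070.749644

$2,070.75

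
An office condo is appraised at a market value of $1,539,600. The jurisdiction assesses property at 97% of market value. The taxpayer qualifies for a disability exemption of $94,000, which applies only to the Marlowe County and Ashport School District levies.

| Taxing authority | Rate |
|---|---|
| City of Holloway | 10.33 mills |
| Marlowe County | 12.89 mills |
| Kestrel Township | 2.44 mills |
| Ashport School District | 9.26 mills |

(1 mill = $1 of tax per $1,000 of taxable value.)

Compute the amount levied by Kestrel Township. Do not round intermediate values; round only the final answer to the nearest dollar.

$3,644

Assessed value = $1,539,600 × 0.97 = $1,493,412
Kestrel Township taxable value = $1,493,412 (exemption does not apply)
Kestrel Township levy = $1,493,412 × 0.00244 = $3,643.92528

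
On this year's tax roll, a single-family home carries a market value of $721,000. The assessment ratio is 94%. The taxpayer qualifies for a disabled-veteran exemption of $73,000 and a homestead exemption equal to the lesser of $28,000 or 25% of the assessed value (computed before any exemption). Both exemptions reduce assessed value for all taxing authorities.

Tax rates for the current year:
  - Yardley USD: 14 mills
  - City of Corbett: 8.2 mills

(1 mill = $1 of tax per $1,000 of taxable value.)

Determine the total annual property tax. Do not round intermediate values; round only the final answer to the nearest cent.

$12,803.63

Assessed value = $721,000 × 0.94 = $677,740
Homestead exemption = min($28,000, 25% × $677,740) = min($28,000, $169,435) = $28,000 (dollar cap binds)
Taxable value = $677,740 − $73,000 − $28,000 = $576,740
Yardley USD: $576,740 × 0.014 = $8,074.36
City of Corbett: $576,740 × 0.0082 = $4,729.268
Total = $12,803.628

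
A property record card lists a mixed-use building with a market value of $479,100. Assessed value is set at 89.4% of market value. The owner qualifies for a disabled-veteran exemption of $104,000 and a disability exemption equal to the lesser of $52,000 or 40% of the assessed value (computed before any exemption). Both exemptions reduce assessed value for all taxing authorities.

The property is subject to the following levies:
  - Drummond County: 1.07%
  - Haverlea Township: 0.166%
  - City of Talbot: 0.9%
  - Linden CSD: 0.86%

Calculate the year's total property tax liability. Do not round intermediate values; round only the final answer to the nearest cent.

Assessed value = $479,100 × 0.894 = $428,315.4
Disability exemption = min($52,000, 40% × $428,315.4) = min($52,000, $171,326.16) = $52,000 (dollar cap binds)
Taxable value = $428,315.4 − $104,000 − $52,000 = $272,315.4
Drummond County: $272,315.4 × 0.0107 = $2,913.77478
Haverlea Township: $272,315.4 × 0.00166 = $452.043564
City of Talbot: $272,315.4 × 0.009 = $2,450.8386
Linden CSD: $272,315.4 × 0.0086 = $2,341.91244
Total = $8,158.569384

$8,158.57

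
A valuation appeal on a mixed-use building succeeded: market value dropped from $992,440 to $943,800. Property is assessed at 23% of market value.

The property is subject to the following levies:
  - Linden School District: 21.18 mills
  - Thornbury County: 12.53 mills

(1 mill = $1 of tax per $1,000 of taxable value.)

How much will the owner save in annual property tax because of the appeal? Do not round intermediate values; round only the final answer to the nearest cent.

$377.12

Old assessed value = $992,440 × 0.23 = $228,261.2
New assessed value = $943,800 × 0.23 = $217,074
Combined rate = 0.02118 + 0.01253 = 0.03371
Old tax = $228,261.2 × 0.03371 = $7,694.685052
New tax = $217,074 × 0.03371 = $7,317.56454
Reduction = $7,694.685052 − $7,317.56454 = $377.120512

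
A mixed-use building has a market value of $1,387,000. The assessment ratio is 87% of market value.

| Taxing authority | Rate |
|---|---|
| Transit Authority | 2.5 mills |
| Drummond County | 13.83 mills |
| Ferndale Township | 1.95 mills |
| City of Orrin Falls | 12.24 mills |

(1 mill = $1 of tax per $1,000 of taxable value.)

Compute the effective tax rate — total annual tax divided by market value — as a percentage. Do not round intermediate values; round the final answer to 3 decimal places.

Assessed value = $1,387,000 × 0.87 = $1,206,690
Transit Authority: $1,206,690 × 0.0025 = $3,016.725
Drummond County: $1,206,690 × 0.01383 = $16,688.5227
Ferndale Township: $1,206,690 × 0.00195 = $2,353.0455
City of Orrin Falls: $1,206,690 × 0.01224 = $14,769.8856
Total tax = $36,828.1788
Effective rate = $36,828.1788 ÷ $1,387,000 = 2.655% of market value

2.655%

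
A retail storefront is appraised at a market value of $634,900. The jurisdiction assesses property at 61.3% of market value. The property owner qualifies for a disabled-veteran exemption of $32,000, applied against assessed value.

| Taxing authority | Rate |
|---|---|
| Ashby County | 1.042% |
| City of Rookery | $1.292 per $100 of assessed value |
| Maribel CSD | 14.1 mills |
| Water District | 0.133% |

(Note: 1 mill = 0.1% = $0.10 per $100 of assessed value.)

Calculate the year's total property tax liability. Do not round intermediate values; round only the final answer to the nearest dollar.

$13,848

Assessed value = $634,900 × 0.613 = $389,193.7
Taxable value = $389,193.7 − $32,000 = $357,193.7
Ashby County: $357,193.7 × 0.01042 = $3,721.958354
City of Rookery: $357,193.7 × 0.01292 = $4,614.942604
Maribel CSD: $357,193.7 × 0.0141 = $5,036.43117
Water District: $357,193.7 × 0.00133 = $475.067621
Total = $13,848.399749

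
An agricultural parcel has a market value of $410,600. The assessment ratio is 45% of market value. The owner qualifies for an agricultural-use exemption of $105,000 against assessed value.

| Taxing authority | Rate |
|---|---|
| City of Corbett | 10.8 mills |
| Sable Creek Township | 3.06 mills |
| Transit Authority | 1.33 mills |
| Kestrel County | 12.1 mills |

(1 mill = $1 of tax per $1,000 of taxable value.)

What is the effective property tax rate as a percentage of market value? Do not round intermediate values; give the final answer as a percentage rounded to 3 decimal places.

0.530%

Assessed value = $410,600 × 0.45 = $184,770
Taxable value = $184,770 − $105,000 = $79,770
City of Corbett: $79,770 × 0.0108 = $861.516
Sable Creek Township: $79,770 × 0.00306 = $244.0962
Transit Authority: $79,770 × 0.00133 = $106.0941
Kestrel County: $79,770 × 0.0121 = $965.217
Total tax = $2,176.9233
Effective rate = $2,176.9233 ÷ $410,600 = 0.530% of market value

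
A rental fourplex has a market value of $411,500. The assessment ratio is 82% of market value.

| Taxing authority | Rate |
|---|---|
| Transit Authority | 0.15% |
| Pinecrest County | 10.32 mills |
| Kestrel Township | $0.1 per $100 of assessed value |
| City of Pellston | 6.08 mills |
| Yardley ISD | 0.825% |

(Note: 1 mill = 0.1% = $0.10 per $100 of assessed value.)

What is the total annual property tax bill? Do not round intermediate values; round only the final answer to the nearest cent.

$9,161.22

Assessed value = $411,500 × 0.82 = $337,430
Transit Authority: $337,430 × 0.0015 = $506.145
Pinecrest County: $337,430 × 0.01032 = $3,482.2776
Kestrel Township: $337,430 × 0.001 = $337.43
City of Pellston: $337,430 × 0.00608 = $2,051.5744
Yardley ISD: $337,430 × 0.00825 = $2,783.7975
Total = $9,161.2245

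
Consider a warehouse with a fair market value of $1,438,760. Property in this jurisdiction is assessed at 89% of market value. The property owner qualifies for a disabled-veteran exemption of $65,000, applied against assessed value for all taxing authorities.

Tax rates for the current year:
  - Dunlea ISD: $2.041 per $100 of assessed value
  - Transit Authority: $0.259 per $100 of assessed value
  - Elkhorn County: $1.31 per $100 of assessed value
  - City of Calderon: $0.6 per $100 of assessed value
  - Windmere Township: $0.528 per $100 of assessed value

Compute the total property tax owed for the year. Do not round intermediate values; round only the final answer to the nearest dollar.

$57,590

Assessed value = $1,438,760 × 0.89 = $1,280,496.4
Taxable value = $1,280,496.4 − $65,000 = $1,215,496.4
Dunlea ISD: $1,215,496.4 × 0.02041 = $24,808.281524
Transit Authority: $1,215,496.4 × 0.00259 = $3,148.135676
Elkhorn County: $1,215,496.4 × 0.0131 = $15,923.00284
City of Calderon: $1,215,496.4 × 0.006 = $7,292.9784
Windmere Township: $1,215,496.4 × 0.00528 = $6,417.820992
Total = $24,808.281524 + $3,148.135676 + $15,923.00284 + $7,292.9784 + $6,417.820992 = $57,590.219432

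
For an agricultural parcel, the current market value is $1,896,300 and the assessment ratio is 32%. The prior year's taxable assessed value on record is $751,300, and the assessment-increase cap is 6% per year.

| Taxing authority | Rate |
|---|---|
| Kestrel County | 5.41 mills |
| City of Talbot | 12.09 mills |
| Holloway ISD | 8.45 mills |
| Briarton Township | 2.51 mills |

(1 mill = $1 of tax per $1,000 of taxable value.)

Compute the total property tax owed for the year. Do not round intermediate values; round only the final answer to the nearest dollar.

Uncapped assessed value = $1,896,300 × 0.32 = $606,816
Cap limit = $751,300 × 1.06 = $796,378
Taxable assessed value = min($606,816, $796,378) = $606,816 (cap does not bind)
Kestrel County: $606,816 × 0.00541 = $3,282.87456
City of Talbot: $606,816 × 0.01209 = $7,336.40544
Holloway ISD: $606,816 × 0.00845 = $5,127.5952
Briarton Township: $606,816 × 0.00251 = $1,523.10816
Total = $17,269.98336

$17,270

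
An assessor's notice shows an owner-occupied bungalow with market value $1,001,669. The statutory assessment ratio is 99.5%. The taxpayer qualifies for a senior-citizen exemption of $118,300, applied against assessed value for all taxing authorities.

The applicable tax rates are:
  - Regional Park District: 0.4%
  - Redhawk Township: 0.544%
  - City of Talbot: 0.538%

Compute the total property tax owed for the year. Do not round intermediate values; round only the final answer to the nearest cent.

$13,017.30

Assessed value = $1,001,669 × 0.995 = $996,660.655
Taxable value = $996,660.655 − $118,300 = $878,360.655
Regional Park District: $878,360.655 × 0.004 = $3,513.44262
Redhawk Township: $878,360.655 × 0.00544 = $4,778.2819632
City of Talbot: $878,360.655 × 0.00538 = $4,725.5803239
Total = $3,513.44262 + $4,778.2819632 + $4,725.5803239 = $13,017.3049071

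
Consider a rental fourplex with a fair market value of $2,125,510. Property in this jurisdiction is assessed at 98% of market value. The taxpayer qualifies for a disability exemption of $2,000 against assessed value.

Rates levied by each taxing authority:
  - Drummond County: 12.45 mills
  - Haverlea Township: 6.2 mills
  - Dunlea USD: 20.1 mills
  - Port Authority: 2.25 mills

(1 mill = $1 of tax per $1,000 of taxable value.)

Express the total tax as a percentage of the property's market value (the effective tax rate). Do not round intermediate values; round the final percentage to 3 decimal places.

Assessed value = $2,125,510 × 0.98 = $2,082,999.8
Taxable value = $2,082,999.8 − $2,000 = $2,080,999.8
Drummond County: $2,080,999.8 × 0.01245 = $25,908.44751
Haverlea Township: $2,080,999.8 × 0.0062 = $12,902.19876
Dunlea USD: $2,080,999.8 × 0.0201 = $41,828.09598
Port Authority: $2,080,999.8 × 0.00225 = $4,682.24955
Total tax = $85,320.9918
Effective rate = $85,320.9918 ÷ $2,125,510 = 4.014% of market value

4.014%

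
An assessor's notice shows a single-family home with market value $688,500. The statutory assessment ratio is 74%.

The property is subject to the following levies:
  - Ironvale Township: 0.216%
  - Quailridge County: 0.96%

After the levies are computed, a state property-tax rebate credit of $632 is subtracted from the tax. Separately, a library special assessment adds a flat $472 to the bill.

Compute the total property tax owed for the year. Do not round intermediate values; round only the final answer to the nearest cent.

$5,831.60

Assessed value = $688,500 × 0.74 = $509,490
Ironvale Township: $509,490 × 0.00216 = $1,100.4984
Quailridge County: $509,490 × 0.0096 = $4,891.104
Levies subtotal = $5,991.6024
After credit = $5,991.6024 − $632 = $5,359.6024
Total = $5,359.6024 + $472 = $5,831.6024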